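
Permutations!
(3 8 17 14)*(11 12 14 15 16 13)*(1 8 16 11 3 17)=(1 8)(3 16 13)(11 12 14 17 15)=[0, 8, 2, 16, 4, 5, 6, 7, 1, 9, 10, 12, 14, 3, 17, 11, 13, 15]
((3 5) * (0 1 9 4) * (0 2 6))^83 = (0 6 2 4 9 1)(3 5) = ((0 1 9 4 2 6)(3 5))^83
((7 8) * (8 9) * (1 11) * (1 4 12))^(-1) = (1 12 4 11)(7 8 9)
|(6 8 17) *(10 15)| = |(6 8 17)(10 15)| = 6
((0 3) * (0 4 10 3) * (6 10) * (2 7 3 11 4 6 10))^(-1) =((2 7 3 6)(4 10 11))^(-1) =(2 6 3 7)(4 11 10)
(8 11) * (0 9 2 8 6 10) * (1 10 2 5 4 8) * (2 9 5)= (0 5 4 8 11 6 9 2 1 10)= [5, 10, 1, 3, 8, 4, 9, 7, 11, 2, 0, 6]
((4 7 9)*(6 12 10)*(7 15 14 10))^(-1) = (4 9 7 12 6 10 14 15)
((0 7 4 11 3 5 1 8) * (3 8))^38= (0 11 7 8 4)(1 5 3)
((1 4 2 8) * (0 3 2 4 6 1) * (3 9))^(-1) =((0 9 3 2 8)(1 6))^(-1) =(0 8 2 3 9)(1 6)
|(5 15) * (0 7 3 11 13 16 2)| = |(0 7 3 11 13 16 2)(5 15)| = 14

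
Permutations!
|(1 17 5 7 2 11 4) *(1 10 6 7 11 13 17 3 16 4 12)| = |(1 3 16 4 10 6 7 2 13 17 5 11 12)| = 13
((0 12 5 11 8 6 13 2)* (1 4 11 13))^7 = ((0 12 5 13 2)(1 4 11 8 6))^7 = (0 5 2 12 13)(1 11 6 4 8)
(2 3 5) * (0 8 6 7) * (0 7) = (0 8 6)(2 3 5) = [8, 1, 3, 5, 4, 2, 0, 7, 6]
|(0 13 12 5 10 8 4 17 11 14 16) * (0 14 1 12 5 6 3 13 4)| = 12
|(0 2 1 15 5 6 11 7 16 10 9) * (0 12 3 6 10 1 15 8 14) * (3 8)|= |(0 2 15 5 10 9 12 8 14)(1 3 6 11 7 16)|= 18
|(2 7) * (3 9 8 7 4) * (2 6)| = |(2 4 3 9 8 7 6)| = 7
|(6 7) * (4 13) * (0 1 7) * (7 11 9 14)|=|(0 1 11 9 14 7 6)(4 13)|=14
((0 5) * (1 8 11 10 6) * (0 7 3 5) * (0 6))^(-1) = (0 10 11 8 1 6)(3 7 5)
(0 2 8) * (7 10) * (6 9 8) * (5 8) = [2, 1, 6, 3, 4, 8, 9, 10, 0, 5, 7] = (0 2 6 9 5 8)(7 10)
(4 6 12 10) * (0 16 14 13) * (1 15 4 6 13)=(0 16 14 1 15 4 13)(6 12 10)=[16, 15, 2, 3, 13, 5, 12, 7, 8, 9, 6, 11, 10, 0, 1, 4, 14]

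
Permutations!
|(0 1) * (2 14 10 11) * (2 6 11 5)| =|(0 1)(2 14 10 5)(6 11)| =4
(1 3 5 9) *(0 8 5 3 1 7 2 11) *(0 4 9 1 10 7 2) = (0 8 5 1 10 7)(2 11 4 9) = [8, 10, 11, 3, 9, 1, 6, 0, 5, 2, 7, 4]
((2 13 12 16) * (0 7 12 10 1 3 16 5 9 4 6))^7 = (1 3 16 2 13 10)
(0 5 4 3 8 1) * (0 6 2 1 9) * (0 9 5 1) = (9)(0 1 6 2)(3 8 5 4) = [1, 6, 0, 8, 3, 4, 2, 7, 5, 9]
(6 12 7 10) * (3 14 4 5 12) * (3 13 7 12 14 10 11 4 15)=(3 10 6 13 7 11 4 5 14 15)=[0, 1, 2, 10, 5, 14, 13, 11, 8, 9, 6, 4, 12, 7, 15, 3]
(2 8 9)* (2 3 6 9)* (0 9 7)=(0 9 3 6 7)(2 8)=[9, 1, 8, 6, 4, 5, 7, 0, 2, 3]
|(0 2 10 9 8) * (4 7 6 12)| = |(0 2 10 9 8)(4 7 6 12)| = 20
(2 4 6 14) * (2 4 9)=(2 9)(4 6 14)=[0, 1, 9, 3, 6, 5, 14, 7, 8, 2, 10, 11, 12, 13, 4]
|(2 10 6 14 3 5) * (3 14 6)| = |(14)(2 10 3 5)| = 4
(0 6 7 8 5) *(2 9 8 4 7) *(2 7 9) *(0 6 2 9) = (0 2 9 8 5 6 7 4) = [2, 1, 9, 3, 0, 6, 7, 4, 5, 8]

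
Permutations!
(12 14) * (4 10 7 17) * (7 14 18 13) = (4 10 14 12 18 13 7 17) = [0, 1, 2, 3, 10, 5, 6, 17, 8, 9, 14, 11, 18, 7, 12, 15, 16, 4, 13]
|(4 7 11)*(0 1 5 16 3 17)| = |(0 1 5 16 3 17)(4 7 11)| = 6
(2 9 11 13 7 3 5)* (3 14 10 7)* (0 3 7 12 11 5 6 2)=(0 3 6 2 9 5)(7 14 10 12 11 13)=[3, 1, 9, 6, 4, 0, 2, 14, 8, 5, 12, 13, 11, 7, 10]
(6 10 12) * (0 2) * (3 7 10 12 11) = (0 2)(3 7 10 11)(6 12) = [2, 1, 0, 7, 4, 5, 12, 10, 8, 9, 11, 3, 6]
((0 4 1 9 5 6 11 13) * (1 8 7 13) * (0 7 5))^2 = (13)(0 8 6 1)(4 5 11 9)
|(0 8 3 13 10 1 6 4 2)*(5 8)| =|(0 5 8 3 13 10 1 6 4 2)| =10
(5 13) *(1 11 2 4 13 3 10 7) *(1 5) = (1 11 2 4 13)(3 10 7 5) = [0, 11, 4, 10, 13, 3, 6, 5, 8, 9, 7, 2, 12, 1]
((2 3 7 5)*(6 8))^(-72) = (8)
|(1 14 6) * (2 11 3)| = |(1 14 6)(2 11 3)| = 3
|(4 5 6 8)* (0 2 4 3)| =|(0 2 4 5 6 8 3)| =7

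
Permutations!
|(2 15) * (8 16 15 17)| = 5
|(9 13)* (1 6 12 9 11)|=|(1 6 12 9 13 11)|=6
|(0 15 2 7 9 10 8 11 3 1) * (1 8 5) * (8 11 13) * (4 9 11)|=|(0 15 2 7 11 3 4 9 10 5 1)(8 13)|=22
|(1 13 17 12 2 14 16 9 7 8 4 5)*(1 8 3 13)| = |(2 14 16 9 7 3 13 17 12)(4 5 8)| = 9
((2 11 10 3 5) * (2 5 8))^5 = (11)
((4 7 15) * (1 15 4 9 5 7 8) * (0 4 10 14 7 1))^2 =((0 4 8)(1 15 9 5)(7 10 14))^2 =(0 8 4)(1 9)(5 15)(7 14 10)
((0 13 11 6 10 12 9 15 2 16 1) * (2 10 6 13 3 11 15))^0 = (16)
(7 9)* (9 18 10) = (7 18 10 9) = [0, 1, 2, 3, 4, 5, 6, 18, 8, 7, 9, 11, 12, 13, 14, 15, 16, 17, 10]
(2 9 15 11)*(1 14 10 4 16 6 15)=(1 14 10 4 16 6 15 11 2 9)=[0, 14, 9, 3, 16, 5, 15, 7, 8, 1, 4, 2, 12, 13, 10, 11, 6]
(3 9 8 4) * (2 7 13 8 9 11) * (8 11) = (2 7 13 11)(3 8 4) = [0, 1, 7, 8, 3, 5, 6, 13, 4, 9, 10, 2, 12, 11]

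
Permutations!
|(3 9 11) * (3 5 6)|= |(3 9 11 5 6)|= 5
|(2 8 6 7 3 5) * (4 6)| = |(2 8 4 6 7 3 5)| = 7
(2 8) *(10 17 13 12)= (2 8)(10 17 13 12)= [0, 1, 8, 3, 4, 5, 6, 7, 2, 9, 17, 11, 10, 12, 14, 15, 16, 13]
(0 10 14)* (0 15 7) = [10, 1, 2, 3, 4, 5, 6, 0, 8, 9, 14, 11, 12, 13, 15, 7] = (0 10 14 15 7)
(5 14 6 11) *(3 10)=(3 10)(5 14 6 11)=[0, 1, 2, 10, 4, 14, 11, 7, 8, 9, 3, 5, 12, 13, 6]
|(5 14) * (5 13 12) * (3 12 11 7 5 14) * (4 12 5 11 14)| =2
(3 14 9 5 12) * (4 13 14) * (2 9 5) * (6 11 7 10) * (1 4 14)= (1 4 13)(2 9)(3 14 5 12)(6 11 7 10)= [0, 4, 9, 14, 13, 12, 11, 10, 8, 2, 6, 7, 3, 1, 5]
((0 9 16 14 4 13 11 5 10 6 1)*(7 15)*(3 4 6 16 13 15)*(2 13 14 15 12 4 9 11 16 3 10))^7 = ((0 11 5 2 13 16 15 7 10 3 9 14 6 1)(4 12))^7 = (0 7)(1 15)(2 9)(3 5)(4 12)(6 16)(10 11)(13 14)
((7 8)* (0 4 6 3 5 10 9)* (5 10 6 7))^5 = (0 6 4 3 7 10 8 9 5)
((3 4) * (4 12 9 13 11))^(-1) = ((3 12 9 13 11 4))^(-1) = (3 4 11 13 9 12)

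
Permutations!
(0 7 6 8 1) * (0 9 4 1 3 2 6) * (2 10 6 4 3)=(0 7)(1 9 3 10 6 8 2 4)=[7, 9, 4, 10, 1, 5, 8, 0, 2, 3, 6]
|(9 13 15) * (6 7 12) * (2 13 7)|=7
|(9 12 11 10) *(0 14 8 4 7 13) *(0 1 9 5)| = |(0 14 8 4 7 13 1 9 12 11 10 5)| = 12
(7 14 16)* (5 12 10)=[0, 1, 2, 3, 4, 12, 6, 14, 8, 9, 5, 11, 10, 13, 16, 15, 7]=(5 12 10)(7 14 16)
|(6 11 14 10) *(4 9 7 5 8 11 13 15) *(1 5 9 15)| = |(1 5 8 11 14 10 6 13)(4 15)(7 9)| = 8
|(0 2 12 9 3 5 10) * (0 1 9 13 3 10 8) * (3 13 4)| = |(13)(0 2 12 4 3 5 8)(1 9 10)| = 21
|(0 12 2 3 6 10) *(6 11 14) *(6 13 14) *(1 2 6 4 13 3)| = |(0 12 6 10)(1 2)(3 11 4 13 14)| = 20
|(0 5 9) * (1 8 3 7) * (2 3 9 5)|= 7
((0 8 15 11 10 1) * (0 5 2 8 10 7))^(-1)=(0 7 11 15 8 2 5 1 10)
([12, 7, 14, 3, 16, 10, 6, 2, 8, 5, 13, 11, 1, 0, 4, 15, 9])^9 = [5, 13, 12, 3, 7, 4, 6, 0, 8, 14, 16, 11, 10, 9, 1, 15, 2]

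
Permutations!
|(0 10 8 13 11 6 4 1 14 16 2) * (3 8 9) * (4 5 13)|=|(0 10 9 3 8 4 1 14 16 2)(5 13 11 6)|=20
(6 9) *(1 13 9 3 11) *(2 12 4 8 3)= (1 13 9 6 2 12 4 8 3 11)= [0, 13, 12, 11, 8, 5, 2, 7, 3, 6, 10, 1, 4, 9]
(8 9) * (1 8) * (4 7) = (1 8 9)(4 7) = [0, 8, 2, 3, 7, 5, 6, 4, 9, 1]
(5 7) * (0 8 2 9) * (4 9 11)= (0 8 2 11 4 9)(5 7)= [8, 1, 11, 3, 9, 7, 6, 5, 2, 0, 10, 4]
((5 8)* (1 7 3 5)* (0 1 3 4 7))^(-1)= ((0 1)(3 5 8)(4 7))^(-1)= (0 1)(3 8 5)(4 7)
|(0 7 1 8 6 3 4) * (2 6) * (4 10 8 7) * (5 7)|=30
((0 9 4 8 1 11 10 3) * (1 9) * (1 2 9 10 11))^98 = (11)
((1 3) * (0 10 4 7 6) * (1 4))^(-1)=(0 6 7 4 3 1 10)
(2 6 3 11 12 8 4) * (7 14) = [0, 1, 6, 11, 2, 5, 3, 14, 4, 9, 10, 12, 8, 13, 7] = (2 6 3 11 12 8 4)(7 14)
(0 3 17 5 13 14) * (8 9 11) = [3, 1, 2, 17, 4, 13, 6, 7, 9, 11, 10, 8, 12, 14, 0, 15, 16, 5] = (0 3 17 5 13 14)(8 9 11)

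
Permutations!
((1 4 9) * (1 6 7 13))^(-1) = (1 13 7 6 9 4)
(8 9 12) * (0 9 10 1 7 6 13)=(0 9 12 8 10 1 7 6 13)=[9, 7, 2, 3, 4, 5, 13, 6, 10, 12, 1, 11, 8, 0]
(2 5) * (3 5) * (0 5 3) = [5, 1, 0, 3, 4, 2] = (0 5 2)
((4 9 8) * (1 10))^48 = (10)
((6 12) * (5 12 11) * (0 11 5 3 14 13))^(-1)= ((0 11 3 14 13)(5 12 6))^(-1)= (0 13 14 3 11)(5 6 12)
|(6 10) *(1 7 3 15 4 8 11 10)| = 9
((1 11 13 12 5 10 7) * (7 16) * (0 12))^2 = ((0 12 5 10 16 7 1 11 13))^2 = (0 5 16 1 13 12 10 7 11)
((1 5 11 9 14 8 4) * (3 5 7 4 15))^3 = ((1 7 4)(3 5 11 9 14 8 15))^3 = (3 9 15 11 8 5 14)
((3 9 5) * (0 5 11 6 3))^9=(0 5)(3 9 11 6)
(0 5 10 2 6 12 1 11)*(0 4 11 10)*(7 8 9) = [5, 10, 6, 3, 11, 0, 12, 8, 9, 7, 2, 4, 1] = (0 5)(1 10 2 6 12)(4 11)(7 8 9)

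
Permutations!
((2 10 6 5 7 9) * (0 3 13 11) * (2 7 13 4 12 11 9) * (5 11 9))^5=(0 7)(2 3)(4 10)(5 13)(6 12)(9 11)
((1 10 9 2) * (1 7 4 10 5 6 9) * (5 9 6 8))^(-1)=((1 9 2 7 4 10)(5 8))^(-1)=(1 10 4 7 2 9)(5 8)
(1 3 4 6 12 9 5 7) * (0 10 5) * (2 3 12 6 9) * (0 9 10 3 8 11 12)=(0 3 4 10 5 7 1)(2 8 11 12)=[3, 0, 8, 4, 10, 7, 6, 1, 11, 9, 5, 12, 2]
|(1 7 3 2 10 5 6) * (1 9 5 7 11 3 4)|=|(1 11 3 2 10 7 4)(5 6 9)|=21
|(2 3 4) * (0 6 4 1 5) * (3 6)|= 12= |(0 3 1 5)(2 6 4)|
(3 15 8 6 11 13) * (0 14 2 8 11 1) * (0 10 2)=(0 14)(1 10 2 8 6)(3 15 11 13)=[14, 10, 8, 15, 4, 5, 1, 7, 6, 9, 2, 13, 12, 3, 0, 11]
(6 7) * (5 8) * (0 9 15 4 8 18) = (0 9 15 4 8 5 18)(6 7) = [9, 1, 2, 3, 8, 18, 7, 6, 5, 15, 10, 11, 12, 13, 14, 4, 16, 17, 0]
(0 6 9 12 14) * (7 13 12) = (0 6 9 7 13 12 14) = [6, 1, 2, 3, 4, 5, 9, 13, 8, 7, 10, 11, 14, 12, 0]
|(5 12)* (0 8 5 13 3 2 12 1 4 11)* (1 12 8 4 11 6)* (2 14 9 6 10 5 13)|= |(0 4 10 5 12 2 8 13 3 14 9 6 1 11)|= 14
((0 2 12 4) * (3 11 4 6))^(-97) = (0 2 12 6 3 11 4)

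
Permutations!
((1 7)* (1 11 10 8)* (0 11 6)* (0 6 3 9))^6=(0 3 1 10)(7 8 11 9)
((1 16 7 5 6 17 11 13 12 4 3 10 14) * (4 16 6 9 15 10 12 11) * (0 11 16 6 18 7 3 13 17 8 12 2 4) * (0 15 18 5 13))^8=(0 9)(1 2)(3 14)(4 5)(6 12 8)(7 17)(10 16)(11 18)(13 15)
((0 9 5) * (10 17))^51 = ((0 9 5)(10 17))^51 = (10 17)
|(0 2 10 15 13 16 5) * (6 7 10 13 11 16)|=10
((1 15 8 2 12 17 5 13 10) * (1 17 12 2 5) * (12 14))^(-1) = (1 17 10 13 5 8 15)(12 14)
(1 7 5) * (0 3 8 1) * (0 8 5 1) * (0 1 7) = (0 3 5 8 1) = [3, 0, 2, 5, 4, 8, 6, 7, 1]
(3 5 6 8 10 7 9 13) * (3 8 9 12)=(3 5 6 9 13 8 10 7 12)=[0, 1, 2, 5, 4, 6, 9, 12, 10, 13, 7, 11, 3, 8]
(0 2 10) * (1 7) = (0 2 10)(1 7) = [2, 7, 10, 3, 4, 5, 6, 1, 8, 9, 0]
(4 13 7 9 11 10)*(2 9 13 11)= (2 9)(4 11 10)(7 13)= [0, 1, 9, 3, 11, 5, 6, 13, 8, 2, 4, 10, 12, 7]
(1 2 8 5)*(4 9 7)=(1 2 8 5)(4 9 7)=[0, 2, 8, 3, 9, 1, 6, 4, 5, 7]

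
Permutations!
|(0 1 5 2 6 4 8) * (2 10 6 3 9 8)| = |(0 1 5 10 6 4 2 3 9 8)| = 10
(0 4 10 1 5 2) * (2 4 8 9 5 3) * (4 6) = (0 8 9 5 6 4 10 1 3 2) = [8, 3, 0, 2, 10, 6, 4, 7, 9, 5, 1]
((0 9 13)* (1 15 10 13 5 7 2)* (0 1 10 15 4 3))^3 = (15)(0 7 13 3 5 10 4 9 2 1)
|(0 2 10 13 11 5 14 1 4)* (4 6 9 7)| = 12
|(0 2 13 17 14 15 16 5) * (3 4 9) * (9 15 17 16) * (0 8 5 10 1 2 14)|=60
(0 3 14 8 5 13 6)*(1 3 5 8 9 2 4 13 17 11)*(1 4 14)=[5, 3, 14, 1, 13, 17, 0, 7, 8, 2, 10, 4, 12, 6, 9, 15, 16, 11]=(0 5 17 11 4 13 6)(1 3)(2 14 9)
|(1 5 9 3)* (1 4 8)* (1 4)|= |(1 5 9 3)(4 8)|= 4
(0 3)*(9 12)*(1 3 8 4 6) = (0 8 4 6 1 3)(9 12) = [8, 3, 2, 0, 6, 5, 1, 7, 4, 12, 10, 11, 9]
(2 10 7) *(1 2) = (1 2 10 7) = [0, 2, 10, 3, 4, 5, 6, 1, 8, 9, 7]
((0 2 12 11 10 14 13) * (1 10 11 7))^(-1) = ((0 2 12 7 1 10 14 13))^(-1) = (0 13 14 10 1 7 12 2)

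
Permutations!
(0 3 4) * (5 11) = (0 3 4)(5 11) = [3, 1, 2, 4, 0, 11, 6, 7, 8, 9, 10, 5]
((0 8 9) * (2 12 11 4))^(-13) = (0 9 8)(2 4 11 12)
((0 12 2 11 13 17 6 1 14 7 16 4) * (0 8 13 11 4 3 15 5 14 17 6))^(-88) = (0 2 8 6 17 12 4 13 1)(3 5 7)(14 16 15)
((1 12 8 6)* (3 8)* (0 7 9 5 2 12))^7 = (0 8 2 7 6 12 9 1 3 5)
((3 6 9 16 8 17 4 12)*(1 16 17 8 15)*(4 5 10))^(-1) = (1 15 16)(3 12 4 10 5 17 9 6) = ((1 16 15)(3 6 9 17 5 10 4 12))^(-1)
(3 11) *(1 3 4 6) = (1 3 11 4 6) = [0, 3, 2, 11, 6, 5, 1, 7, 8, 9, 10, 4]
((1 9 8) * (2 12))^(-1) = ((1 9 8)(2 12))^(-1) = (1 8 9)(2 12)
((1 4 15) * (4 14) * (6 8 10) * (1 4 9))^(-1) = (1 9 14)(4 15)(6 10 8)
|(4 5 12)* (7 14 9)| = 3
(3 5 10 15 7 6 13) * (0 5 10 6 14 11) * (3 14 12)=(0 5 6 13 14 11)(3 10 15 7 12)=[5, 1, 2, 10, 4, 6, 13, 12, 8, 9, 15, 0, 3, 14, 11, 7]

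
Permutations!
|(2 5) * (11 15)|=|(2 5)(11 15)|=2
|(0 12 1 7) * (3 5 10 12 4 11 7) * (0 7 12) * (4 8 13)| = |(0 8 13 4 11 12 1 3 5 10)| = 10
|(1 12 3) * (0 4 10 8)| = 12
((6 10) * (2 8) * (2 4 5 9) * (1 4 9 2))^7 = (1 4 5 2 8 9)(6 10)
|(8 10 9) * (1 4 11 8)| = |(1 4 11 8 10 9)| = 6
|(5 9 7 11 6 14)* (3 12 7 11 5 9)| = 4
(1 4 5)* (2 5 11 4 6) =(1 6 2 5)(4 11) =[0, 6, 5, 3, 11, 1, 2, 7, 8, 9, 10, 4]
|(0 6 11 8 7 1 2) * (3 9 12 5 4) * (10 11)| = |(0 6 10 11 8 7 1 2)(3 9 12 5 4)| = 40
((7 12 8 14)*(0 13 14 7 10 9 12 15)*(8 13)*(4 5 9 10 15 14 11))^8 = (0 14 8 15 7)(4 9 13)(5 12 11)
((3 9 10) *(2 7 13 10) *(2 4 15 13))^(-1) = ((2 7)(3 9 4 15 13 10))^(-1) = (2 7)(3 10 13 15 4 9)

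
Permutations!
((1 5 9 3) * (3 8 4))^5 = ((1 5 9 8 4 3))^5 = (1 3 4 8 9 5)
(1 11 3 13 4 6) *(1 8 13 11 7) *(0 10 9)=(0 10 9)(1 7)(3 11)(4 6 8 13)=[10, 7, 2, 11, 6, 5, 8, 1, 13, 0, 9, 3, 12, 4]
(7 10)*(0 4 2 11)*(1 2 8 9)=(0 4 8 9 1 2 11)(7 10)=[4, 2, 11, 3, 8, 5, 6, 10, 9, 1, 7, 0]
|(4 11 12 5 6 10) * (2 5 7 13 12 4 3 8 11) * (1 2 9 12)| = 13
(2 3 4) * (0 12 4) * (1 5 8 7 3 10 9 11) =(0 12 4 2 10 9 11 1 5 8 7 3) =[12, 5, 10, 0, 2, 8, 6, 3, 7, 11, 9, 1, 4]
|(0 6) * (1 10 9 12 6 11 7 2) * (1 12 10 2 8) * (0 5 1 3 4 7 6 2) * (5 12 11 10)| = 20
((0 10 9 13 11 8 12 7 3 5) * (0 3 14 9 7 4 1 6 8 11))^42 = ((0 10 7 14 9 13)(1 6 8 12 4)(3 5))^42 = (14)(1 8 4 6 12)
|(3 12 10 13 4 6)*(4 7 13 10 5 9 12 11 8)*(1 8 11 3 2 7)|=21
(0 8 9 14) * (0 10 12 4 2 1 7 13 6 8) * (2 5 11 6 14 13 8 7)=(1 2)(4 5 11 6 7 8 9 13 14 10 12)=[0, 2, 1, 3, 5, 11, 7, 8, 9, 13, 12, 6, 4, 14, 10]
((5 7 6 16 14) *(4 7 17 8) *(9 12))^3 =(4 16 17 7 14 8 6 5)(9 12)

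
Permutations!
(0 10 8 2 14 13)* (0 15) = (0 10 8 2 14 13 15) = [10, 1, 14, 3, 4, 5, 6, 7, 2, 9, 8, 11, 12, 15, 13, 0]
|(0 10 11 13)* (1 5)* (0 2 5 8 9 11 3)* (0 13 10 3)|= |(0 3 13 2 5 1 8 9 11 10)|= 10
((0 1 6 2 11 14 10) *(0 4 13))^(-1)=((0 1 6 2 11 14 10 4 13))^(-1)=(0 13 4 10 14 11 2 6 1)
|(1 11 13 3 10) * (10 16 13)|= |(1 11 10)(3 16 13)|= 3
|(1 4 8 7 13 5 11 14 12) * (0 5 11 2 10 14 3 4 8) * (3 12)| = 42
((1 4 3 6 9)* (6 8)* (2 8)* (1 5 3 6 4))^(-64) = ((2 8 4 6 9 5 3))^(-64) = (2 3 5 9 6 4 8)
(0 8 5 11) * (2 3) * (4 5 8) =(0 4 5 11)(2 3) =[4, 1, 3, 2, 5, 11, 6, 7, 8, 9, 10, 0]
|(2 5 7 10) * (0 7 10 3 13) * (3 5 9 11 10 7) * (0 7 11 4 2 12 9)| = 11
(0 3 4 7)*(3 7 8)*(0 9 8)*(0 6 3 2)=(0 7 9 8 2)(3 4 6)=[7, 1, 0, 4, 6, 5, 3, 9, 2, 8]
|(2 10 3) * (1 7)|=6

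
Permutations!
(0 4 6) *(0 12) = [4, 1, 2, 3, 6, 5, 12, 7, 8, 9, 10, 11, 0] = (0 4 6 12)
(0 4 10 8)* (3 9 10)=(0 4 3 9 10 8)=[4, 1, 2, 9, 3, 5, 6, 7, 0, 10, 8]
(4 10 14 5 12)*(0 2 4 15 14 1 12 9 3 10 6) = [2, 12, 4, 10, 6, 9, 0, 7, 8, 3, 1, 11, 15, 13, 5, 14] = (0 2 4 6)(1 12 15 14 5 9 3 10)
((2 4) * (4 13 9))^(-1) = ((2 13 9 4))^(-1) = (2 4 9 13)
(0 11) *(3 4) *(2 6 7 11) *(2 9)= (0 9 2 6 7 11)(3 4)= [9, 1, 6, 4, 3, 5, 7, 11, 8, 2, 10, 0]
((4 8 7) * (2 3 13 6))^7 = (2 6 13 3)(4 8 7)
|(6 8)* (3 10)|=|(3 10)(6 8)|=2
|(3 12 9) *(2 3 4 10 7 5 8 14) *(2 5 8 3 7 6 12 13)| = 35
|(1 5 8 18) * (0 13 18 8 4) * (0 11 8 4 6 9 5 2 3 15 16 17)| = 9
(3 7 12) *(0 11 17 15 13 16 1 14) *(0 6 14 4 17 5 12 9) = (0 11 5 12 3 7 9)(1 4 17 15 13 16)(6 14) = [11, 4, 2, 7, 17, 12, 14, 9, 8, 0, 10, 5, 3, 16, 6, 13, 1, 15]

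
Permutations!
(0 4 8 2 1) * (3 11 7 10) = (0 4 8 2 1)(3 11 7 10) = [4, 0, 1, 11, 8, 5, 6, 10, 2, 9, 3, 7]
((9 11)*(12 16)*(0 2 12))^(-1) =(0 16 12 2)(9 11)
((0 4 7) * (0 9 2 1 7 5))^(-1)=((0 4 5)(1 7 9 2))^(-1)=(0 5 4)(1 2 9 7)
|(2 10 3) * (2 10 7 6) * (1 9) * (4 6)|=|(1 9)(2 7 4 6)(3 10)|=4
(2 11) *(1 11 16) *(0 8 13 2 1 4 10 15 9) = (0 8 13 2 16 4 10 15 9)(1 11) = [8, 11, 16, 3, 10, 5, 6, 7, 13, 0, 15, 1, 12, 2, 14, 9, 4]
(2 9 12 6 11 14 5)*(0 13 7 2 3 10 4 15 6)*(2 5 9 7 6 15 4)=(15)(0 13 6 11 14 9 12)(2 7 5 3 10)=[13, 1, 7, 10, 4, 3, 11, 5, 8, 12, 2, 14, 0, 6, 9, 15]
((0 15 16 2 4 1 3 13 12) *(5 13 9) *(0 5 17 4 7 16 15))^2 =((1 3 9 17 4)(2 7 16)(5 13 12))^2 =(1 9 4 3 17)(2 16 7)(5 12 13)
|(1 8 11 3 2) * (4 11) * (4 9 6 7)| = |(1 8 9 6 7 4 11 3 2)| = 9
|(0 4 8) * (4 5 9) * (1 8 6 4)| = 10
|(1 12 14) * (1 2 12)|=3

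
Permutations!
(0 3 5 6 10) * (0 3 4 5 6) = (0 4 5)(3 6 10) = [4, 1, 2, 6, 5, 0, 10, 7, 8, 9, 3]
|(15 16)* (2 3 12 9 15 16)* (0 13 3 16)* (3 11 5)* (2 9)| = 8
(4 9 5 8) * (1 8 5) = (1 8 4 9) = [0, 8, 2, 3, 9, 5, 6, 7, 4, 1]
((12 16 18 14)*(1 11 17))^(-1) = ((1 11 17)(12 16 18 14))^(-1) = (1 17 11)(12 14 18 16)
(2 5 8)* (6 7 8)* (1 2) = [0, 2, 5, 3, 4, 6, 7, 8, 1] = (1 2 5 6 7 8)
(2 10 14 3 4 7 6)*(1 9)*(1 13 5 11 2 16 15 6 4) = (1 9 13 5 11 2 10 14 3)(4 7)(6 16 15) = [0, 9, 10, 1, 7, 11, 16, 4, 8, 13, 14, 2, 12, 5, 3, 6, 15]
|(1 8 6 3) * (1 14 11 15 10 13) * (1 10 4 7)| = 18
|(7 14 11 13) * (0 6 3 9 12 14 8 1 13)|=|(0 6 3 9 12 14 11)(1 13 7 8)|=28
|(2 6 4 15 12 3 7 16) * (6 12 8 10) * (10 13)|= |(2 12 3 7 16)(4 15 8 13 10 6)|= 30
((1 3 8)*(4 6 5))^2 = (1 8 3)(4 5 6)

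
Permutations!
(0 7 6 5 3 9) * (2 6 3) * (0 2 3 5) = (0 7 5 3 9 2 6) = [7, 1, 6, 9, 4, 3, 0, 5, 8, 2]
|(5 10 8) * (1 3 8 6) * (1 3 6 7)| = 7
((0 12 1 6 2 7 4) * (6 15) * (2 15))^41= ((0 12 1 2 7 4)(6 15))^41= (0 4 7 2 1 12)(6 15)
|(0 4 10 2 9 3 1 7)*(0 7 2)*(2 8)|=15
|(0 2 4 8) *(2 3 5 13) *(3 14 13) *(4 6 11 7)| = 18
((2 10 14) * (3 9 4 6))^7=((2 10 14)(3 9 4 6))^7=(2 10 14)(3 6 4 9)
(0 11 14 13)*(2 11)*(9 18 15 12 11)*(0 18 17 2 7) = [7, 1, 9, 3, 4, 5, 6, 0, 8, 17, 10, 14, 11, 18, 13, 12, 16, 2, 15] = (0 7)(2 9 17)(11 14 13 18 15 12)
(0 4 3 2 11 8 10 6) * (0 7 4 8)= (0 8 10 6 7 4 3 2 11)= [8, 1, 11, 2, 3, 5, 7, 4, 10, 9, 6, 0]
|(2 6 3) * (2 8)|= 4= |(2 6 3 8)|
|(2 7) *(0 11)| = 2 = |(0 11)(2 7)|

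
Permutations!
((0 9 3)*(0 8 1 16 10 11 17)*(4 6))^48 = (0 8 10)(1 11 9)(3 16 17)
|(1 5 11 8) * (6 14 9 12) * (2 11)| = |(1 5 2 11 8)(6 14 9 12)| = 20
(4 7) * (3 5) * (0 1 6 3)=(0 1 6 3 5)(4 7)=[1, 6, 2, 5, 7, 0, 3, 4]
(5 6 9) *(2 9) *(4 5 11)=(2 9 11 4 5 6)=[0, 1, 9, 3, 5, 6, 2, 7, 8, 11, 10, 4]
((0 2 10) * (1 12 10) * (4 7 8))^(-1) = ((0 2 1 12 10)(4 7 8))^(-1) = (0 10 12 1 2)(4 8 7)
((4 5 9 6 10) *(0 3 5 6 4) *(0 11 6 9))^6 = (11)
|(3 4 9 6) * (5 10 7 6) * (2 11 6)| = |(2 11 6 3 4 9 5 10 7)| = 9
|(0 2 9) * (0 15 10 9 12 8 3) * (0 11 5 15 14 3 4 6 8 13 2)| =|(2 12 13)(3 11 5 15 10 9 14)(4 6 8)| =21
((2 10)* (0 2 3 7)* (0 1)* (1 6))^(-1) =((0 2 10 3 7 6 1))^(-1) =(0 1 6 7 3 10 2)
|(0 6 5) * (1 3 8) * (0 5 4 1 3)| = |(0 6 4 1)(3 8)| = 4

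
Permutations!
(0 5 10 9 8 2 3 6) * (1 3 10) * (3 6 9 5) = (0 3 9 8 2 10 5 1 6) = [3, 6, 10, 9, 4, 1, 0, 7, 2, 8, 5]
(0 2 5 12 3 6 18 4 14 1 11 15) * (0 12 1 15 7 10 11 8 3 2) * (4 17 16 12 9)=(1 8 3 6 18 17 16 12 2 5)(4 14 15 9)(7 10 11)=[0, 8, 5, 6, 14, 1, 18, 10, 3, 4, 11, 7, 2, 13, 15, 9, 12, 16, 17]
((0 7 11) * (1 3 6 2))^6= (11)(1 6)(2 3)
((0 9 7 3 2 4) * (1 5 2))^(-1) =(0 4 2 5 1 3 7 9)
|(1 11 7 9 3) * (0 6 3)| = 7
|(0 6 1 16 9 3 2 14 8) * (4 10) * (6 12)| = 10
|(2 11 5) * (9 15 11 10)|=|(2 10 9 15 11 5)|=6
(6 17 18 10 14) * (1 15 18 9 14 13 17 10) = [0, 15, 2, 3, 4, 5, 10, 7, 8, 14, 13, 11, 12, 17, 6, 18, 16, 9, 1] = (1 15 18)(6 10 13 17 9 14)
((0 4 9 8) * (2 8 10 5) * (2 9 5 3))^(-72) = (10)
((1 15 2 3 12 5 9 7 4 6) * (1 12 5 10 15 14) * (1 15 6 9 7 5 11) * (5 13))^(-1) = (1 11 3 2 15 14)(4 7 5 13 9)(6 10 12)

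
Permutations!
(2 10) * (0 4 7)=(0 4 7)(2 10)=[4, 1, 10, 3, 7, 5, 6, 0, 8, 9, 2]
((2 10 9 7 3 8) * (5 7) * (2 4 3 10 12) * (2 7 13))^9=((2 12 7 10 9 5 13)(3 8 4))^9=(2 7 9 13 12 10 5)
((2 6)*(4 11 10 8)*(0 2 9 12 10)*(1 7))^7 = (0 4 10 9 2 11 8 12 6)(1 7)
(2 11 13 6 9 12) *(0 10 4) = (0 10 4)(2 11 13 6 9 12) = [10, 1, 11, 3, 0, 5, 9, 7, 8, 12, 4, 13, 2, 6]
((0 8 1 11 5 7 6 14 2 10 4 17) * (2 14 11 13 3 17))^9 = (0 13)(1 17)(3 8)(5 7 6 11)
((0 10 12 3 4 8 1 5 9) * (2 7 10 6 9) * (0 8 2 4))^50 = (0 9 1 4 7 12)(2 10 3 6 8 5)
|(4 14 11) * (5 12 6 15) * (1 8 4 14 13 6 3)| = |(1 8 4 13 6 15 5 12 3)(11 14)| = 18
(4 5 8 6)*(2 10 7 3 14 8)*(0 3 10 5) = (0 3 14 8 6 4)(2 5)(7 10) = [3, 1, 5, 14, 0, 2, 4, 10, 6, 9, 7, 11, 12, 13, 8]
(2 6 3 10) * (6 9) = (2 9 6 3 10) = [0, 1, 9, 10, 4, 5, 3, 7, 8, 6, 2]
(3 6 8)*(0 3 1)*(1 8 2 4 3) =[1, 0, 4, 6, 3, 5, 2, 7, 8] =(8)(0 1)(2 4 3 6)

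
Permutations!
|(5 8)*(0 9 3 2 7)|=10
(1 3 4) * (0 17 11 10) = (0 17 11 10)(1 3 4) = [17, 3, 2, 4, 1, 5, 6, 7, 8, 9, 0, 10, 12, 13, 14, 15, 16, 11]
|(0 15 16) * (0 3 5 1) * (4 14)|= 6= |(0 15 16 3 5 1)(4 14)|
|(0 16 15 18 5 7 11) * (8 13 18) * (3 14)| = 18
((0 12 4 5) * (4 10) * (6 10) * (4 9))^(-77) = (12)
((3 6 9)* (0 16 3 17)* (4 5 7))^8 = ((0 16 3 6 9 17)(4 5 7))^8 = (0 3 9)(4 7 5)(6 17 16)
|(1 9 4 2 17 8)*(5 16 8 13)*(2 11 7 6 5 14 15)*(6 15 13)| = |(1 9 4 11 7 15 2 17 6 5 16 8)(13 14)| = 12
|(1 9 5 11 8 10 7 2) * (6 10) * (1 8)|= |(1 9 5 11)(2 8 6 10 7)|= 20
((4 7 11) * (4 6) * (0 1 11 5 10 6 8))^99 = (0 8 11 1)(4 6 10 5 7)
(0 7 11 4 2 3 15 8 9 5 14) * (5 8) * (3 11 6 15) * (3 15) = (0 7 6 3 15 5 14)(2 11 4)(8 9) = [7, 1, 11, 15, 2, 14, 3, 6, 9, 8, 10, 4, 12, 13, 0, 5]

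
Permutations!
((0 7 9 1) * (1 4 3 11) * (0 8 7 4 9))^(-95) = ((0 4 3 11 1 8 7))^(-95) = (0 11 7 3 8 4 1)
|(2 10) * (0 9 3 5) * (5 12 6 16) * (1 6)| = |(0 9 3 12 1 6 16 5)(2 10)| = 8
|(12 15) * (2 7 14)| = |(2 7 14)(12 15)| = 6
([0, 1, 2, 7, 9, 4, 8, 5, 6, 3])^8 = (3 4 7 9 5)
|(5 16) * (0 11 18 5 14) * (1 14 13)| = 8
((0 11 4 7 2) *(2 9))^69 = ((0 11 4 7 9 2))^69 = (0 7)(2 4)(9 11)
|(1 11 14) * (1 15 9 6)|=6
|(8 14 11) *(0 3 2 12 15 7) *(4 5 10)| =|(0 3 2 12 15 7)(4 5 10)(8 14 11)| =6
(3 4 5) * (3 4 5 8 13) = [0, 1, 2, 5, 8, 4, 6, 7, 13, 9, 10, 11, 12, 3] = (3 5 4 8 13)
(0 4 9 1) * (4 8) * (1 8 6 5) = (0 6 5 1)(4 9 8) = [6, 0, 2, 3, 9, 1, 5, 7, 4, 8]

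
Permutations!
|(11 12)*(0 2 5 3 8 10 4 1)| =8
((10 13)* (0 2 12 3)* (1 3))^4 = (13)(0 3 1 12 2)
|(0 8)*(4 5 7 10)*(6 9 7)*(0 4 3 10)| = 14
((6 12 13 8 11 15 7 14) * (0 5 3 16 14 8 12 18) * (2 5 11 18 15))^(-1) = ((0 11 2 5 3 16 14 6 15 7 8 18)(12 13))^(-1) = (0 18 8 7 15 6 14 16 3 5 2 11)(12 13)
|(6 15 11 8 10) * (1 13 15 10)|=|(1 13 15 11 8)(6 10)|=10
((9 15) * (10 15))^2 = (9 15 10)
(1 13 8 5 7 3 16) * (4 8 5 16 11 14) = (1 13 5 7 3 11 14 4 8 16) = [0, 13, 2, 11, 8, 7, 6, 3, 16, 9, 10, 14, 12, 5, 4, 15, 1]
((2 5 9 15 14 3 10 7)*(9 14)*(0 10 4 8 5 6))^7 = ((0 10 7 2 6)(3 4 8 5 14)(9 15))^7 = (0 7 6 10 2)(3 8 14 4 5)(9 15)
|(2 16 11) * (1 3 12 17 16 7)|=|(1 3 12 17 16 11 2 7)|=8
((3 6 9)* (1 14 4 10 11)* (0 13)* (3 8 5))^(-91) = (0 13)(1 11 10 4 14)(3 5 8 9 6)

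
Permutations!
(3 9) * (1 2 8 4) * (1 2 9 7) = [0, 9, 8, 7, 2, 5, 6, 1, 4, 3] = (1 9 3 7)(2 8 4)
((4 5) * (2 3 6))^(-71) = ((2 3 6)(4 5))^(-71) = (2 3 6)(4 5)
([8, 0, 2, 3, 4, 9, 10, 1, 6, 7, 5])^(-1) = [1, 7, 2, 3, 4, 10, 8, 9, 0, 5, 6]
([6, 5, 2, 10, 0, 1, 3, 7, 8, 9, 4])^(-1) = [4, 5, 2, 6, 10, 1, 0, 7, 8, 9, 3]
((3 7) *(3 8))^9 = ((3 7 8))^9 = (8)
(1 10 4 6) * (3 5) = (1 10 4 6)(3 5) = [0, 10, 2, 5, 6, 3, 1, 7, 8, 9, 4]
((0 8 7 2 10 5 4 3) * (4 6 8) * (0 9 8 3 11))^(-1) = (0 11 4)(2 7 8 9 3 6 5 10)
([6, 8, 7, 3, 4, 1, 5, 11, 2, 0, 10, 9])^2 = [5, 2, 11, 3, 4, 8, 1, 9, 7, 6, 10, 0]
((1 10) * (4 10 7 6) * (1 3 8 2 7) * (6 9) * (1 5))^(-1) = (1 5)(2 8 3 10 4 6 9 7)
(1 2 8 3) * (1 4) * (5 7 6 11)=[0, 2, 8, 4, 1, 7, 11, 6, 3, 9, 10, 5]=(1 2 8 3 4)(5 7 6 11)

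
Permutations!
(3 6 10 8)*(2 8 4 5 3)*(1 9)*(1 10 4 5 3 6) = (1 9 10 5 6 4 3)(2 8) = [0, 9, 8, 1, 3, 6, 4, 7, 2, 10, 5]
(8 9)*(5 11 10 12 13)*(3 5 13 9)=(13)(3 5 11 10 12 9 8)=[0, 1, 2, 5, 4, 11, 6, 7, 3, 8, 12, 10, 9, 13]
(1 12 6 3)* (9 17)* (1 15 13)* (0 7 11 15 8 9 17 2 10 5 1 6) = (17)(0 7 11 15 13 6 3 8 9 2 10 5 1 12) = [7, 12, 10, 8, 4, 1, 3, 11, 9, 2, 5, 15, 0, 6, 14, 13, 16, 17]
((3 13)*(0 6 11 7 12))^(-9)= (0 6 11 7 12)(3 13)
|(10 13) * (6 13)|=|(6 13 10)|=3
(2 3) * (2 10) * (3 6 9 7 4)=(2 6 9 7 4 3 10)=[0, 1, 6, 10, 3, 5, 9, 4, 8, 7, 2]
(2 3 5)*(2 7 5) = (2 3)(5 7) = [0, 1, 3, 2, 4, 7, 6, 5]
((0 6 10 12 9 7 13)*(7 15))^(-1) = (0 13 7 15 9 12 10 6)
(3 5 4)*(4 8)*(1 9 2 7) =(1 9 2 7)(3 5 8 4) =[0, 9, 7, 5, 3, 8, 6, 1, 4, 2]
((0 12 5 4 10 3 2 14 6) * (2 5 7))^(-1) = ((0 12 7 2 14 6)(3 5 4 10))^(-1) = (0 6 14 2 7 12)(3 10 4 5)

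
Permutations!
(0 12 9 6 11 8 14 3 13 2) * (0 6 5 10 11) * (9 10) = [12, 1, 6, 13, 4, 9, 0, 7, 14, 5, 11, 8, 10, 2, 3] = (0 12 10 11 8 14 3 13 2 6)(5 9)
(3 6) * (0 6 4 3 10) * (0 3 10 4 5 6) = (3 5 6 4 10) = [0, 1, 2, 5, 10, 6, 4, 7, 8, 9, 3]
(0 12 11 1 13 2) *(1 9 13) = (0 12 11 9 13 2) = [12, 1, 0, 3, 4, 5, 6, 7, 8, 13, 10, 9, 11, 2]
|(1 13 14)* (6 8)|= |(1 13 14)(6 8)|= 6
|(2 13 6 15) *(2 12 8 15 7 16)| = 15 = |(2 13 6 7 16)(8 15 12)|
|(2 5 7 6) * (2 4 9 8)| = 7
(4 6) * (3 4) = (3 4 6) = [0, 1, 2, 4, 6, 5, 3]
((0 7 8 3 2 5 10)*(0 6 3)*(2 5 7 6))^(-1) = (0 8 7 2 10 5 3 6)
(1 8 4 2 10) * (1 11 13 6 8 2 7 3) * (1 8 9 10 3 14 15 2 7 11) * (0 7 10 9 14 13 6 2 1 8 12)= (0 7 13 2 3 12)(1 10 8 4 11 6 14 15)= [7, 10, 3, 12, 11, 5, 14, 13, 4, 9, 8, 6, 0, 2, 15, 1]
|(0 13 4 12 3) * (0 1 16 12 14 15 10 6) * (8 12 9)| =|(0 13 4 14 15 10 6)(1 16 9 8 12 3)| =42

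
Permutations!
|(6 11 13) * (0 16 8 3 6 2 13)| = |(0 16 8 3 6 11)(2 13)| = 6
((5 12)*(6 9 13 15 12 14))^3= ((5 14 6 9 13 15 12))^3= (5 9 12 6 15 14 13)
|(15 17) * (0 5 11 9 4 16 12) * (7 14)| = |(0 5 11 9 4 16 12)(7 14)(15 17)| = 14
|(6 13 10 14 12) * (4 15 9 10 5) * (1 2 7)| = 9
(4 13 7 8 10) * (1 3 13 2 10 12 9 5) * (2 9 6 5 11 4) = (1 3 13 7 8 12 6 5)(2 10)(4 9 11) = [0, 3, 10, 13, 9, 1, 5, 8, 12, 11, 2, 4, 6, 7]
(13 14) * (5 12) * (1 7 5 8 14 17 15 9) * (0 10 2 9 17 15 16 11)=[10, 7, 9, 3, 4, 12, 6, 5, 14, 1, 2, 0, 8, 15, 13, 17, 11, 16]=(0 10 2 9 1 7 5 12 8 14 13 15 17 16 11)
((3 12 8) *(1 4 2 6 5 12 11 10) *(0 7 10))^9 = (0 8 6 1)(2 10 11 12)(3 5 4 7)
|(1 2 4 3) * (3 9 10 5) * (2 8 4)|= |(1 8 4 9 10 5 3)|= 7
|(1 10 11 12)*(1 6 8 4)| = |(1 10 11 12 6 8 4)| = 7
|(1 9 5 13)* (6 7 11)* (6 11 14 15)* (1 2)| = |(1 9 5 13 2)(6 7 14 15)| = 20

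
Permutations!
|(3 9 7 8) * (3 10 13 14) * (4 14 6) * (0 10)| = 10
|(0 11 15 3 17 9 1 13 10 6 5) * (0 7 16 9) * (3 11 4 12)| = 40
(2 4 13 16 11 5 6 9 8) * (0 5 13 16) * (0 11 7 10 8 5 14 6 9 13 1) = (0 14 6 13 11 1)(2 4 16 7 10 8)(5 9) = [14, 0, 4, 3, 16, 9, 13, 10, 2, 5, 8, 1, 12, 11, 6, 15, 7]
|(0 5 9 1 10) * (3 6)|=|(0 5 9 1 10)(3 6)|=10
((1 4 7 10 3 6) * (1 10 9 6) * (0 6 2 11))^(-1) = ((0 6 10 3 1 4 7 9 2 11))^(-1) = (0 11 2 9 7 4 1 3 10 6)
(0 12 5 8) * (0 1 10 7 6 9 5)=[12, 10, 2, 3, 4, 8, 9, 6, 1, 5, 7, 11, 0]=(0 12)(1 10 7 6 9 5 8)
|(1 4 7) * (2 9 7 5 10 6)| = 8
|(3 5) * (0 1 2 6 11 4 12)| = |(0 1 2 6 11 4 12)(3 5)| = 14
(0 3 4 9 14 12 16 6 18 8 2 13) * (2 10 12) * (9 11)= (0 3 4 11 9 14 2 13)(6 18 8 10 12 16)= [3, 1, 13, 4, 11, 5, 18, 7, 10, 14, 12, 9, 16, 0, 2, 15, 6, 17, 8]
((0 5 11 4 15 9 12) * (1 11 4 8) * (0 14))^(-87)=((0 5 4 15 9 12 14)(1 11 8))^(-87)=(0 9 5 12 4 14 15)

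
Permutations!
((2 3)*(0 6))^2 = (6)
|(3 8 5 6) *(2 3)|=5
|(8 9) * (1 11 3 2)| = |(1 11 3 2)(8 9)| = 4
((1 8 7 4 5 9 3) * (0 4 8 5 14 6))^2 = ((0 4 14 6)(1 5 9 3)(7 8))^2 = (0 14)(1 9)(3 5)(4 6)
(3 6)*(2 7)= (2 7)(3 6)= [0, 1, 7, 6, 4, 5, 3, 2]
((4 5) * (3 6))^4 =(6)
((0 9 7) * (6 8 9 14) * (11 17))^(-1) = (0 7 9 8 6 14)(11 17)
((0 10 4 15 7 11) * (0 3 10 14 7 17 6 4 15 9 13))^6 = (0 15)(3 9)(4 11)(6 7)(10 13)(14 17)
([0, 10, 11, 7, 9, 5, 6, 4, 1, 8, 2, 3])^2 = [0, 2, 3, 4, 8, 5, 6, 9, 10, 1, 11, 7]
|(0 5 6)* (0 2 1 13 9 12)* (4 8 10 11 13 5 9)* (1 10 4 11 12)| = 8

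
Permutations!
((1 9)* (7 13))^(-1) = ((1 9)(7 13))^(-1) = (1 9)(7 13)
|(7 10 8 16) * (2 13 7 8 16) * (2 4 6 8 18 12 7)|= 30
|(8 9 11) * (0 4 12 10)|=12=|(0 4 12 10)(8 9 11)|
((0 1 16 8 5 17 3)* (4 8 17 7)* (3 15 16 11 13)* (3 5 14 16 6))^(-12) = ((0 1 11 13 5 7 4 8 14 16 17 15 6 3))^(-12) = (0 11 5 4 14 17 6)(1 13 7 8 16 15 3)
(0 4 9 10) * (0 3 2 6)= (0 4 9 10 3 2 6)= [4, 1, 6, 2, 9, 5, 0, 7, 8, 10, 3]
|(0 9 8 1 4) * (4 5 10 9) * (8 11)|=|(0 4)(1 5 10 9 11 8)|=6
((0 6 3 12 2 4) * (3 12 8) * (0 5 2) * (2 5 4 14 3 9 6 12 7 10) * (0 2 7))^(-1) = (0 6 9 8 3 14 2 12)(7 10)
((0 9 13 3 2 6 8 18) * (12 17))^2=((0 9 13 3 2 6 8 18)(12 17))^2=(0 13 2 8)(3 6 18 9)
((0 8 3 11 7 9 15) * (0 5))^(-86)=(0 3 7 15)(5 8 11 9)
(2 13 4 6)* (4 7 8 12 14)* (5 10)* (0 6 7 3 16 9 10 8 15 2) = (0 6)(2 13 3 16 9 10 5 8 12 14 4 7 15) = [6, 1, 13, 16, 7, 8, 0, 15, 12, 10, 5, 11, 14, 3, 4, 2, 9]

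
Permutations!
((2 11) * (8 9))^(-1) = (2 11)(8 9)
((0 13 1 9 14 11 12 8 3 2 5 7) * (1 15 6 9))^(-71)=(0 12 13 8 15 3 6 2 9 5 14 7 11)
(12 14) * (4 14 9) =(4 14 12 9) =[0, 1, 2, 3, 14, 5, 6, 7, 8, 4, 10, 11, 9, 13, 12]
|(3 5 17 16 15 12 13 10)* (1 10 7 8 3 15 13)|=28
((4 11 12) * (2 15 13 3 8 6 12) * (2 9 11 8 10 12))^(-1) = ((2 15 13 3 10 12 4 8 6)(9 11))^(-1) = (2 6 8 4 12 10 3 13 15)(9 11)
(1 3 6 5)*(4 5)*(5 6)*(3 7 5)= (1 7 5)(4 6)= [0, 7, 2, 3, 6, 1, 4, 5]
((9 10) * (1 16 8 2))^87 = ((1 16 8 2)(9 10))^87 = (1 2 8 16)(9 10)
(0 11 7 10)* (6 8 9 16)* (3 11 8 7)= [8, 1, 2, 11, 4, 5, 7, 10, 9, 16, 0, 3, 12, 13, 14, 15, 6]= (0 8 9 16 6 7 10)(3 11)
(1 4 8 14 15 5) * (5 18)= (1 4 8 14 15 18 5)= [0, 4, 2, 3, 8, 1, 6, 7, 14, 9, 10, 11, 12, 13, 15, 18, 16, 17, 5]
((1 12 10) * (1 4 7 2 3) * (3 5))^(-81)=((1 12 10 4 7 2 5 3))^(-81)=(1 3 5 2 7 4 10 12)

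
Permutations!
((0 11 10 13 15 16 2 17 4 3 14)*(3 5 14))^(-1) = ((0 11 10 13 15 16 2 17 4 5 14))^(-1) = (0 14 5 4 17 2 16 15 13 10 11)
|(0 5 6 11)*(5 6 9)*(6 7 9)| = |(0 7 9 5 6 11)| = 6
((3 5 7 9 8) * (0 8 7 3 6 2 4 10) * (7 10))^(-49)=(0 10 9 7 4 2 6 8)(3 5)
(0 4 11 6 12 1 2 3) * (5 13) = (0 4 11 6 12 1 2 3)(5 13) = [4, 2, 3, 0, 11, 13, 12, 7, 8, 9, 10, 6, 1, 5]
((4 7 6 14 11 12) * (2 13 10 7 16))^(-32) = ((2 13 10 7 6 14 11 12 4 16))^(-32) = (2 4 11 6 10)(7 13 16 12 14)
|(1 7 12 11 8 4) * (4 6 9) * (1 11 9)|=|(1 7 12 9 4 11 8 6)|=8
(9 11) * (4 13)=(4 13)(9 11)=[0, 1, 2, 3, 13, 5, 6, 7, 8, 11, 10, 9, 12, 4]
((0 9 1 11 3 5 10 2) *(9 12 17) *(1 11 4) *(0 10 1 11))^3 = (0 9 17 12)(1 3 4 5 11)(2 10)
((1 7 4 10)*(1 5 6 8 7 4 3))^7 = ((1 4 10 5 6 8 7 3))^7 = (1 3 7 8 6 5 10 4)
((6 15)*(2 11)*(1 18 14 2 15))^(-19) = (1 14 11 6 18 2 15)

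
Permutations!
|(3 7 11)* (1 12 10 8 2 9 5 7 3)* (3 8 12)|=|(1 3 8 2 9 5 7 11)(10 12)|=8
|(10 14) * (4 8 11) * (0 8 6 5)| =|(0 8 11 4 6 5)(10 14)| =6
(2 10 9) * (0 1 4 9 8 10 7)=(0 1 4 9 2 7)(8 10)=[1, 4, 7, 3, 9, 5, 6, 0, 10, 2, 8]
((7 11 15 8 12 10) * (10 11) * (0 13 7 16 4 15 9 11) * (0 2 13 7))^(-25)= ((0 7 10 16 4 15 8 12 2 13)(9 11))^(-25)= (0 15)(2 16)(4 13)(7 8)(9 11)(10 12)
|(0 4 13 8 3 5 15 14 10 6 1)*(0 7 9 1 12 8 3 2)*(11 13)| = |(0 4 11 13 3 5 15 14 10 6 12 8 2)(1 7 9)| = 39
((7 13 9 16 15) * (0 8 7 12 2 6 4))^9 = (0 6 12 16 13 8 4 2 15 9 7)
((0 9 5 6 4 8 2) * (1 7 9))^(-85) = ((0 1 7 9 5 6 4 8 2))^(-85) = (0 6 1 4 7 8 9 2 5)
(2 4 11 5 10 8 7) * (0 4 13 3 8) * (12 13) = [4, 1, 12, 8, 11, 10, 6, 2, 7, 9, 0, 5, 13, 3] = (0 4 11 5 10)(2 12 13 3 8 7)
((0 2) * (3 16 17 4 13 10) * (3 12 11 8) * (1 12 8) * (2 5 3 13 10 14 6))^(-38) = (0 6 13 10 17 3)(1 12 11)(2 14 8 4 16 5)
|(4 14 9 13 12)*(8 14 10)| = 7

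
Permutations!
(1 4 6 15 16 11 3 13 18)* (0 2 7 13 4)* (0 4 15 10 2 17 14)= (0 17 14)(1 4 6 10 2 7 13 18)(3 15 16 11)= [17, 4, 7, 15, 6, 5, 10, 13, 8, 9, 2, 3, 12, 18, 0, 16, 11, 14, 1]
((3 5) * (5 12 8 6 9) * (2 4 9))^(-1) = ((2 4 9 5 3 12 8 6))^(-1) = (2 6 8 12 3 5 9 4)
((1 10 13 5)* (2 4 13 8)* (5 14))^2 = ((1 10 8 2 4 13 14 5))^2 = (1 8 4 14)(2 13 5 10)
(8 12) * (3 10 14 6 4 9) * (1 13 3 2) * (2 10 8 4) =(1 13 3 8 12 4 9 10 14 6 2) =[0, 13, 1, 8, 9, 5, 2, 7, 12, 10, 14, 11, 4, 3, 6]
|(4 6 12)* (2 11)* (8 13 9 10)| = 12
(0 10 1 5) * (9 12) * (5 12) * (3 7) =(0 10 1 12 9 5)(3 7) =[10, 12, 2, 7, 4, 0, 6, 3, 8, 5, 1, 11, 9]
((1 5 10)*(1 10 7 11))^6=(1 7)(5 11)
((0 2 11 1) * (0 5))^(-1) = (0 5 1 11 2)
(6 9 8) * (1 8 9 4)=(9)(1 8 6 4)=[0, 8, 2, 3, 1, 5, 4, 7, 6, 9]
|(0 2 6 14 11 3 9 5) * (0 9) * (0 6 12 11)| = 14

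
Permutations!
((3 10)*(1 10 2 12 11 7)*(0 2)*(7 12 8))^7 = ((0 2 8 7 1 10 3)(11 12))^7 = (11 12)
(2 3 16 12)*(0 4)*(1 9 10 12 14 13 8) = (0 4)(1 9 10 12 2 3 16 14 13 8) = [4, 9, 3, 16, 0, 5, 6, 7, 1, 10, 12, 11, 2, 8, 13, 15, 14]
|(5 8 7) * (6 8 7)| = 2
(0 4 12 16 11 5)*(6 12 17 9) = (0 4 17 9 6 12 16 11 5) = [4, 1, 2, 3, 17, 0, 12, 7, 8, 6, 10, 5, 16, 13, 14, 15, 11, 9]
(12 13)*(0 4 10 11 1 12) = (0 4 10 11 1 12 13) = [4, 12, 2, 3, 10, 5, 6, 7, 8, 9, 11, 1, 13, 0]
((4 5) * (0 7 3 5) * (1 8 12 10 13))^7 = ((0 7 3 5 4)(1 8 12 10 13))^7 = (0 3 4 7 5)(1 12 13 8 10)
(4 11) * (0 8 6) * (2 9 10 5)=(0 8 6)(2 9 10 5)(4 11)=[8, 1, 9, 3, 11, 2, 0, 7, 6, 10, 5, 4]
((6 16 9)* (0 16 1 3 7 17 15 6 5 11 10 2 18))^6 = ((0 16 9 5 11 10 2 18)(1 3 7 17 15 6))^6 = (0 2 11 9)(5 16 18 10)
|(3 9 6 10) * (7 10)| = |(3 9 6 7 10)| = 5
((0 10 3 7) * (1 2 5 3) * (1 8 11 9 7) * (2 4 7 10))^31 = (0 3 7 5 4 2 1)(8 10 9 11)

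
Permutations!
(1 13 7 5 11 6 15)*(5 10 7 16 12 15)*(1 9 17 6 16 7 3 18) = (1 13 7 10 3 18)(5 11 16 12 15 9 17 6) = [0, 13, 2, 18, 4, 11, 5, 10, 8, 17, 3, 16, 15, 7, 14, 9, 12, 6, 1]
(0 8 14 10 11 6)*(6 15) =(0 8 14 10 11 15 6) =[8, 1, 2, 3, 4, 5, 0, 7, 14, 9, 11, 15, 12, 13, 10, 6]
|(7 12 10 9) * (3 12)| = |(3 12 10 9 7)| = 5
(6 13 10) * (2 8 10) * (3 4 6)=(2 8 10 3 4 6 13)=[0, 1, 8, 4, 6, 5, 13, 7, 10, 9, 3, 11, 12, 2]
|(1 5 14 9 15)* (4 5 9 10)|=|(1 9 15)(4 5 14 10)|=12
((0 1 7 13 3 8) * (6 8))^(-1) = (0 8 6 3 13 7 1)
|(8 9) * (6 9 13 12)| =|(6 9 8 13 12)| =5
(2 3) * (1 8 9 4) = (1 8 9 4)(2 3) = [0, 8, 3, 2, 1, 5, 6, 7, 9, 4]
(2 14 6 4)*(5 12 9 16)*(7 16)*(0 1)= (0 1)(2 14 6 4)(5 12 9 7 16)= [1, 0, 14, 3, 2, 12, 4, 16, 8, 7, 10, 11, 9, 13, 6, 15, 5]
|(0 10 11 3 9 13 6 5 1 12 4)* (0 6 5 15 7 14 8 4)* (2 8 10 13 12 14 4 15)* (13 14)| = |(0 14 10 11 3 9 12)(1 13 5)(2 8 15 7 4 6)| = 42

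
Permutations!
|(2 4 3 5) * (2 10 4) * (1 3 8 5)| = 4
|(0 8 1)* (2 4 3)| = 3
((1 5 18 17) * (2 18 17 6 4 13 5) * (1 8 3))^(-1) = ((1 2 18 6 4 13 5 17 8 3))^(-1) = (1 3 8 17 5 13 4 6 18 2)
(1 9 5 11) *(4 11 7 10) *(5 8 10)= (1 9 8 10 4 11)(5 7)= [0, 9, 2, 3, 11, 7, 6, 5, 10, 8, 4, 1]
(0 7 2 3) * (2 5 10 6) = (0 7 5 10 6 2 3) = [7, 1, 3, 0, 4, 10, 2, 5, 8, 9, 6]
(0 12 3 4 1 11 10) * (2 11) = (0 12 3 4 1 2 11 10) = [12, 2, 11, 4, 1, 5, 6, 7, 8, 9, 0, 10, 3]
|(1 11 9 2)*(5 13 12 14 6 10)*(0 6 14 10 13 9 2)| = 21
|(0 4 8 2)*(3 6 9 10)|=|(0 4 8 2)(3 6 9 10)|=4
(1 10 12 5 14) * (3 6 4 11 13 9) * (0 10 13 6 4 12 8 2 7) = (0 10 8 2 7)(1 13 9 3 4 11 6 12 5 14) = [10, 13, 7, 4, 11, 14, 12, 0, 2, 3, 8, 6, 5, 9, 1]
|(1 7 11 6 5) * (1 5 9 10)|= |(1 7 11 6 9 10)|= 6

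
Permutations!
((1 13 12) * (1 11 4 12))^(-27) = (1 13) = ((1 13)(4 12 11))^(-27)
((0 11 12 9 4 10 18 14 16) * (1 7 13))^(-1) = (0 16 14 18 10 4 9 12 11)(1 13 7)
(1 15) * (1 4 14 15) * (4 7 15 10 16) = (4 14 10 16)(7 15) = [0, 1, 2, 3, 14, 5, 6, 15, 8, 9, 16, 11, 12, 13, 10, 7, 4]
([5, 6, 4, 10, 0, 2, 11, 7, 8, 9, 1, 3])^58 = [2, 3, 0, 6, 5, 4, 10, 7, 8, 9, 11, 1]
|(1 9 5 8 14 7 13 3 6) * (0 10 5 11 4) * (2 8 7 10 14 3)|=14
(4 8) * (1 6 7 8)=[0, 6, 2, 3, 1, 5, 7, 8, 4]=(1 6 7 8 4)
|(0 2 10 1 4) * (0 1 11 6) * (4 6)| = |(0 2 10 11 4 1 6)| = 7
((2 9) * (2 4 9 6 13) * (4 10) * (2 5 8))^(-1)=((2 6 13 5 8)(4 9 10))^(-1)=(2 8 5 13 6)(4 10 9)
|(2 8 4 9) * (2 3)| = |(2 8 4 9 3)| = 5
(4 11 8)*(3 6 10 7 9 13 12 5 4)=(3 6 10 7 9 13 12 5 4 11 8)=[0, 1, 2, 6, 11, 4, 10, 9, 3, 13, 7, 8, 5, 12]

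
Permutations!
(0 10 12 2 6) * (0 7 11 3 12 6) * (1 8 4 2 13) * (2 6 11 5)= (0 10 11 3 12 13 1 8 4 6 7 5 2)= [10, 8, 0, 12, 6, 2, 7, 5, 4, 9, 11, 3, 13, 1]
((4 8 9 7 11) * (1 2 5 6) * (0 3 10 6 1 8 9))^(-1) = (0 8 6 10 3)(1 5 2)(4 11 7 9)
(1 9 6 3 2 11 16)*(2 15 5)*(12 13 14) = (1 9 6 3 15 5 2 11 16)(12 13 14) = [0, 9, 11, 15, 4, 2, 3, 7, 8, 6, 10, 16, 13, 14, 12, 5, 1]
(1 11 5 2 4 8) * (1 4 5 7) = (1 11 7)(2 5)(4 8) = [0, 11, 5, 3, 8, 2, 6, 1, 4, 9, 10, 7]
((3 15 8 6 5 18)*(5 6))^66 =(3 15 8 5 18)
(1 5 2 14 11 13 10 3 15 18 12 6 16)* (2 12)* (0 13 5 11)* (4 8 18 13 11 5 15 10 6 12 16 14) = (0 11 15 13 6 14)(1 5 16)(2 4 8 18)(3 10) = [11, 5, 4, 10, 8, 16, 14, 7, 18, 9, 3, 15, 12, 6, 0, 13, 1, 17, 2]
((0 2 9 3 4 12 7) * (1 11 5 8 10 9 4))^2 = ((0 2 4 12 7)(1 11 5 8 10 9 3))^2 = (0 4 7 2 12)(1 5 10 3 11 8 9)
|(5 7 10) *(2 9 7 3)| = 6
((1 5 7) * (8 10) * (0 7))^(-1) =((0 7 1 5)(8 10))^(-1) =(0 5 1 7)(8 10)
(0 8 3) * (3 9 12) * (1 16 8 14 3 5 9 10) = [14, 16, 2, 0, 4, 9, 6, 7, 10, 12, 1, 11, 5, 13, 3, 15, 8] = (0 14 3)(1 16 8 10)(5 9 12)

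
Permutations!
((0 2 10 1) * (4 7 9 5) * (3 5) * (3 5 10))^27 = (0 3 1 2 10)(4 5 9 7)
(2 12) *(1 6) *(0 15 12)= (0 15 12 2)(1 6)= [15, 6, 0, 3, 4, 5, 1, 7, 8, 9, 10, 11, 2, 13, 14, 12]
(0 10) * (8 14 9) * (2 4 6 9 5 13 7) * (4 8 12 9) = (0 10)(2 8 14 5 13 7)(4 6)(9 12) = [10, 1, 8, 3, 6, 13, 4, 2, 14, 12, 0, 11, 9, 7, 5]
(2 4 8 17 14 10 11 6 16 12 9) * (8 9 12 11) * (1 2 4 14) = (1 2 14 10 8 17)(4 9)(6 16 11) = [0, 2, 14, 3, 9, 5, 16, 7, 17, 4, 8, 6, 12, 13, 10, 15, 11, 1]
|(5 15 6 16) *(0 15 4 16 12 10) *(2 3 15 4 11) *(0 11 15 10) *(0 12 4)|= |(2 3 10 11)(4 16 5 15 6)|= 20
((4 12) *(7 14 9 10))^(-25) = (4 12)(7 10 9 14)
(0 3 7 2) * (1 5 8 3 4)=(0 4 1 5 8 3 7 2)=[4, 5, 0, 7, 1, 8, 6, 2, 3]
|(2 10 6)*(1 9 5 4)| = 12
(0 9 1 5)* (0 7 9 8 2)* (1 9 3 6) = (9)(0 8 2)(1 5 7 3 6) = [8, 5, 0, 6, 4, 7, 1, 3, 2, 9]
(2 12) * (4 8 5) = [0, 1, 12, 3, 8, 4, 6, 7, 5, 9, 10, 11, 2] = (2 12)(4 8 5)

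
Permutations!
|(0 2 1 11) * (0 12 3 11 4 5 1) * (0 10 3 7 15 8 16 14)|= |(0 2 10 3 11 12 7 15 8 16 14)(1 4 5)|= 33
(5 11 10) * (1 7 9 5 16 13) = [0, 7, 2, 3, 4, 11, 6, 9, 8, 5, 16, 10, 12, 1, 14, 15, 13] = (1 7 9 5 11 10 16 13)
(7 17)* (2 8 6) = [0, 1, 8, 3, 4, 5, 2, 17, 6, 9, 10, 11, 12, 13, 14, 15, 16, 7] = (2 8 6)(7 17)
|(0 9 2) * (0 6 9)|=|(2 6 9)|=3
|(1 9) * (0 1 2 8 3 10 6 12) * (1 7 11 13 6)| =|(0 7 11 13 6 12)(1 9 2 8 3 10)| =6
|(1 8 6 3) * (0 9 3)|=6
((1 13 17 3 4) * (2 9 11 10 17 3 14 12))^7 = ((1 13 3 4)(2 9 11 10 17 14 12))^7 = (17)(1 4 3 13)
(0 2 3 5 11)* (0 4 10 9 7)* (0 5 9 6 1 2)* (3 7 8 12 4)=(1 2 7 5 11 3 9 8 12 4 10 6)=[0, 2, 7, 9, 10, 11, 1, 5, 12, 8, 6, 3, 4]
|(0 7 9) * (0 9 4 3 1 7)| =4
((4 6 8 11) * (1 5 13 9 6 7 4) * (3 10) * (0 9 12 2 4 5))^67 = ((0 9 6 8 11 1)(2 4 7 5 13 12)(3 10))^67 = (0 9 6 8 11 1)(2 4 7 5 13 12)(3 10)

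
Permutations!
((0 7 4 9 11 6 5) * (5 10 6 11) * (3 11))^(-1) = (0 5 9 4 7)(3 11)(6 10)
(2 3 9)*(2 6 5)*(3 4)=(2 4 3 9 6 5)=[0, 1, 4, 9, 3, 2, 5, 7, 8, 6]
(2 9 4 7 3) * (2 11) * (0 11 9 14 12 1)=(0 11 2 14 12 1)(3 9 4 7)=[11, 0, 14, 9, 7, 5, 6, 3, 8, 4, 10, 2, 1, 13, 12]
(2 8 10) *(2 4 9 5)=(2 8 10 4 9 5)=[0, 1, 8, 3, 9, 2, 6, 7, 10, 5, 4]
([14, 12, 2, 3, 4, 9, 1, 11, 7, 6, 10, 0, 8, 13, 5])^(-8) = [5, 8, 2, 3, 4, 6, 12, 0, 11, 1, 10, 14, 7, 13, 9]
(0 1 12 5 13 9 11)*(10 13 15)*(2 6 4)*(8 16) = (0 1 12 5 15 10 13 9 11)(2 6 4)(8 16) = [1, 12, 6, 3, 2, 15, 4, 7, 16, 11, 13, 0, 5, 9, 14, 10, 8]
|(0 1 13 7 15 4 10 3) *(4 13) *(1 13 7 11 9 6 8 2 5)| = |(0 13 11 9 6 8 2 5 1 4 10 3)(7 15)| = 12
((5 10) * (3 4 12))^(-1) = (3 12 4)(5 10)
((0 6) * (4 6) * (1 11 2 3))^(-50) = (0 4 6)(1 2)(3 11)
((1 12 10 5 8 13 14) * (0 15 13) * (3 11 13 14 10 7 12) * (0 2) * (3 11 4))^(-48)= (0 14 11 10 8)(1 13 5 2 15)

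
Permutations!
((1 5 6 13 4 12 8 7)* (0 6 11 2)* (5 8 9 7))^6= (0 7)(1 6)(2 9)(4 5)(8 13)(11 12)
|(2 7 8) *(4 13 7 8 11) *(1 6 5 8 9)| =12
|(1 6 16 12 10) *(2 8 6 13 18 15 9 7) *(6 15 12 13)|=35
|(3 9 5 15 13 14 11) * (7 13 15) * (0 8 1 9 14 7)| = |(15)(0 8 1 9 5)(3 14 11)(7 13)| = 30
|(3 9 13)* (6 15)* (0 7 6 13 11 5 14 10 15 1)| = |(0 7 6 1)(3 9 11 5 14 10 15 13)| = 8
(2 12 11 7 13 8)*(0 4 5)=(0 4 5)(2 12 11 7 13 8)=[4, 1, 12, 3, 5, 0, 6, 13, 2, 9, 10, 7, 11, 8]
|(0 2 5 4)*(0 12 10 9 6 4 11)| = 20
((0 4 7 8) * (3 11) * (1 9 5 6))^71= ((0 4 7 8)(1 9 5 6)(3 11))^71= (0 8 7 4)(1 6 5 9)(3 11)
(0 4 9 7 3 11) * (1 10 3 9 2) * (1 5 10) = (0 4 2 5 10 3 11)(7 9) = [4, 1, 5, 11, 2, 10, 6, 9, 8, 7, 3, 0]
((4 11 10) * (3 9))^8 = ((3 9)(4 11 10))^8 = (4 10 11)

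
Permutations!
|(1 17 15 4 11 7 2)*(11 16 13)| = 9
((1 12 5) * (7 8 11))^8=((1 12 5)(7 8 11))^8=(1 5 12)(7 11 8)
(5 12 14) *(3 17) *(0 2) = (0 2)(3 17)(5 12 14) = [2, 1, 0, 17, 4, 12, 6, 7, 8, 9, 10, 11, 14, 13, 5, 15, 16, 3]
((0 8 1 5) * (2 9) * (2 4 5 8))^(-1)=((0 2 9 4 5)(1 8))^(-1)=(0 5 4 9 2)(1 8)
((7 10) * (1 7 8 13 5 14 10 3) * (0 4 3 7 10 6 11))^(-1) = ((0 4 3 1 10 8 13 5 14 6 11))^(-1) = (0 11 6 14 5 13 8 10 1 3 4)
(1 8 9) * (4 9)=(1 8 4 9)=[0, 8, 2, 3, 9, 5, 6, 7, 4, 1]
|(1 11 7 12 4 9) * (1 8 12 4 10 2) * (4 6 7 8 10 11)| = |(1 4 9 10 2)(6 7)(8 12 11)| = 30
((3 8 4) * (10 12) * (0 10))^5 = (0 12 10)(3 4 8)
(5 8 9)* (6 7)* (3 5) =(3 5 8 9)(6 7) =[0, 1, 2, 5, 4, 8, 7, 6, 9, 3]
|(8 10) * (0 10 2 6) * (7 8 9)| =|(0 10 9 7 8 2 6)| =7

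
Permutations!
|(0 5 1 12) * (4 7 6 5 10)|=8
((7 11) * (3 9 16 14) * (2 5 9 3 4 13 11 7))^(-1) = (2 11 13 4 14 16 9 5)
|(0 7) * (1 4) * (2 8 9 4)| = |(0 7)(1 2 8 9 4)| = 10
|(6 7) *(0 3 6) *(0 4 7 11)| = 4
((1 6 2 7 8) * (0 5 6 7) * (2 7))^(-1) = ((0 5 6 7 8 1 2))^(-1) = (0 2 1 8 7 6 5)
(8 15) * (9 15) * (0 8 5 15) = (0 8 9)(5 15) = [8, 1, 2, 3, 4, 15, 6, 7, 9, 0, 10, 11, 12, 13, 14, 5]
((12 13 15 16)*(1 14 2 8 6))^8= ((1 14 2 8 6)(12 13 15 16))^8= (16)(1 8 14 6 2)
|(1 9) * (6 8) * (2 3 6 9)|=|(1 2 3 6 8 9)|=6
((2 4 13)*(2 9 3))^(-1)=((2 4 13 9 3))^(-1)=(2 3 9 13 4)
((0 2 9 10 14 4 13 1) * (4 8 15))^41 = (0 2 9 10 14 8 15 4 13 1)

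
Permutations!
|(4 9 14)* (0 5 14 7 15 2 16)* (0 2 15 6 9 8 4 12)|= |(0 5 14 12)(2 16)(4 8)(6 9 7)|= 12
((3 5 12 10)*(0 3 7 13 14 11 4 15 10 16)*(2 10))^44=(0 16 12 5 3)(2 14)(4 7)(10 11)(13 15)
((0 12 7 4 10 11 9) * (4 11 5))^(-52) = ((0 12 7 11 9)(4 10 5))^(-52) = (0 11 12 9 7)(4 5 10)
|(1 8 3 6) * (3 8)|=3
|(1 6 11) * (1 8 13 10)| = 6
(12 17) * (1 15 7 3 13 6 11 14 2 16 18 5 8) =(1 15 7 3 13 6 11 14 2 16 18 5 8)(12 17) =[0, 15, 16, 13, 4, 8, 11, 3, 1, 9, 10, 14, 17, 6, 2, 7, 18, 12, 5]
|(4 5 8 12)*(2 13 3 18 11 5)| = 9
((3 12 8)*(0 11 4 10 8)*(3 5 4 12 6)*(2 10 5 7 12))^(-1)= ((0 11 2 10 8 7 12)(3 6)(4 5))^(-1)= (0 12 7 8 10 2 11)(3 6)(4 5)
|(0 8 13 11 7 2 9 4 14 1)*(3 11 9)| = 28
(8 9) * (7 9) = (7 9 8) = [0, 1, 2, 3, 4, 5, 6, 9, 7, 8]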